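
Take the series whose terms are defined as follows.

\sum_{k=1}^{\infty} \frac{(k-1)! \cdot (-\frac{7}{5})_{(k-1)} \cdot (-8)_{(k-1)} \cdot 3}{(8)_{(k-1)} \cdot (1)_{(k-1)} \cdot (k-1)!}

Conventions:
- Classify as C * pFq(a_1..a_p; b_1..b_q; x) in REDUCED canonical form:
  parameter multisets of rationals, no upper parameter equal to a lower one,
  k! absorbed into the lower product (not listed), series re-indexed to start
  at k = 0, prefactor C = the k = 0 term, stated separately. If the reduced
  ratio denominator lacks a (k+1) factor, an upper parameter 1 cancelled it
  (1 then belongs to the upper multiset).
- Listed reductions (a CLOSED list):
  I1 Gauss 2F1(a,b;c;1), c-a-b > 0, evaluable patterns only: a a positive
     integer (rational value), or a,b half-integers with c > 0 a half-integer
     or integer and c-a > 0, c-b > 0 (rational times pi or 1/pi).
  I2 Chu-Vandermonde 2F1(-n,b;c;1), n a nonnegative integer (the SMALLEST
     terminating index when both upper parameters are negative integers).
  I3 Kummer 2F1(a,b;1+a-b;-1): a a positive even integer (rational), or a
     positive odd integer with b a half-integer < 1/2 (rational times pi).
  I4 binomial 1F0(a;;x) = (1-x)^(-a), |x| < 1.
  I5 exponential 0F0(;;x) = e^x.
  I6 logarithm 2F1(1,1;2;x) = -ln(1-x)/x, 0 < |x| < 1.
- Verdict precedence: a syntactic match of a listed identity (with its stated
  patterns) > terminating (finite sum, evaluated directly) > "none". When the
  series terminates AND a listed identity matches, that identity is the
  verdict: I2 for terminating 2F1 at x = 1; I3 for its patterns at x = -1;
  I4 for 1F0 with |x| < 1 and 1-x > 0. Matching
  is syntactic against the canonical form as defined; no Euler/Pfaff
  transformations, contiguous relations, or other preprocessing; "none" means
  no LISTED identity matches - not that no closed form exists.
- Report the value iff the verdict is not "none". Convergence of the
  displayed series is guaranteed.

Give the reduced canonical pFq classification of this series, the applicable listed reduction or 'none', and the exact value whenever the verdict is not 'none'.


x = 1 here; the reduced form reads 2F1, upper {-8, -\frac{7}{5}}, lower {8}, C = 3. Verdict at x = 1: the Chu-Vandermonde identity I2 matches (terminating 2F1 at x = 1 with n = 8, b = -7/5, c = 8). Its exact value is \frac{76045201}{9765625}.

Key step: t_0 = 3 here, and the factorial ratio (prefactor 3) (k+a-1)!/(a-1)! is a rising factorial (a)_k.
Step ratio: r(k) = 1 * (k-8) (k-\frac{7}{5}) / [(k+8) (k+1)] ; factor over Q: parameters, x = 1, and C = 3.


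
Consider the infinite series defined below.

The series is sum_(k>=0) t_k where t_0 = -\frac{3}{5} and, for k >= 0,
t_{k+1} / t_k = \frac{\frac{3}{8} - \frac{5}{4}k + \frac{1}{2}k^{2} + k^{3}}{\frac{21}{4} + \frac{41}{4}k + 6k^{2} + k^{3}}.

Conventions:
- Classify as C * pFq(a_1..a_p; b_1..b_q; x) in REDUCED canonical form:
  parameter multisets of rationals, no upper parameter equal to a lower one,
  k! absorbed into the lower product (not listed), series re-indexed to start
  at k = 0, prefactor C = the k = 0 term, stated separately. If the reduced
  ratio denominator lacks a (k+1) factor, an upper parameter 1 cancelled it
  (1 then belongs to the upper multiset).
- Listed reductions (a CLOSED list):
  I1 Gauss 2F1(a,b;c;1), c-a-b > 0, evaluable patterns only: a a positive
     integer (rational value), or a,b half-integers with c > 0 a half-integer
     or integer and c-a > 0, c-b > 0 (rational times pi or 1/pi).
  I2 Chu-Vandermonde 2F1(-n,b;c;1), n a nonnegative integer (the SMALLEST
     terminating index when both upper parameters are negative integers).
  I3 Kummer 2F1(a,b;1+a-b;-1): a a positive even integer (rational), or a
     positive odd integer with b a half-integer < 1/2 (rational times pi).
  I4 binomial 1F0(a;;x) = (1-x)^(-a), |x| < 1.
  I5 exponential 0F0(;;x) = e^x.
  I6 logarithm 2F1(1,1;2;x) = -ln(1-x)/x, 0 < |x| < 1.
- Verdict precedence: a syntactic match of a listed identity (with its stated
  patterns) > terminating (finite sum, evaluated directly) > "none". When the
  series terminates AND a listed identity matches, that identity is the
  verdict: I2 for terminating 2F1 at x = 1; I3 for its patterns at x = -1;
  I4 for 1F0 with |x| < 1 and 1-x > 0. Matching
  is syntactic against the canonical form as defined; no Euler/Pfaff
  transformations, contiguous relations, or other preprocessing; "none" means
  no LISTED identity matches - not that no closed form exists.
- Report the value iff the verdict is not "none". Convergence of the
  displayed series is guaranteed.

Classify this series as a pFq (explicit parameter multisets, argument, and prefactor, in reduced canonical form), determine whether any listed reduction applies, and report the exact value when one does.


Prefactor -\frac{3}{5}, argument 1: 2F1 with upper {-\frac{1}{2}, -\frac{1}{2}} over lower {\frac{7}{2}}. Verdict at x = 1: Gauss (I1, half-integer pattern) matches (x = 1; upper {-\frac{1}{2}, -\frac{1}{2}} half-integers, c = \frac{7}{2} in the evaluable pattern). Sum: \left(-\frac{105}{512}\right) \cdot \pi.

Key step: from the first term -\frac{3}{5}: cancel k + 3/2 from the displayed ratio first; then C = -3/5, x = 1.
Ratio: r(k) = 1 * (k-\frac{1}{2}) (k-\frac{1}{2}) / [(k+\frac{7}{2}) (k+1)] - rational in k, leading ratio 1; with t_0 = -\frac{3}{5}, classification follows.


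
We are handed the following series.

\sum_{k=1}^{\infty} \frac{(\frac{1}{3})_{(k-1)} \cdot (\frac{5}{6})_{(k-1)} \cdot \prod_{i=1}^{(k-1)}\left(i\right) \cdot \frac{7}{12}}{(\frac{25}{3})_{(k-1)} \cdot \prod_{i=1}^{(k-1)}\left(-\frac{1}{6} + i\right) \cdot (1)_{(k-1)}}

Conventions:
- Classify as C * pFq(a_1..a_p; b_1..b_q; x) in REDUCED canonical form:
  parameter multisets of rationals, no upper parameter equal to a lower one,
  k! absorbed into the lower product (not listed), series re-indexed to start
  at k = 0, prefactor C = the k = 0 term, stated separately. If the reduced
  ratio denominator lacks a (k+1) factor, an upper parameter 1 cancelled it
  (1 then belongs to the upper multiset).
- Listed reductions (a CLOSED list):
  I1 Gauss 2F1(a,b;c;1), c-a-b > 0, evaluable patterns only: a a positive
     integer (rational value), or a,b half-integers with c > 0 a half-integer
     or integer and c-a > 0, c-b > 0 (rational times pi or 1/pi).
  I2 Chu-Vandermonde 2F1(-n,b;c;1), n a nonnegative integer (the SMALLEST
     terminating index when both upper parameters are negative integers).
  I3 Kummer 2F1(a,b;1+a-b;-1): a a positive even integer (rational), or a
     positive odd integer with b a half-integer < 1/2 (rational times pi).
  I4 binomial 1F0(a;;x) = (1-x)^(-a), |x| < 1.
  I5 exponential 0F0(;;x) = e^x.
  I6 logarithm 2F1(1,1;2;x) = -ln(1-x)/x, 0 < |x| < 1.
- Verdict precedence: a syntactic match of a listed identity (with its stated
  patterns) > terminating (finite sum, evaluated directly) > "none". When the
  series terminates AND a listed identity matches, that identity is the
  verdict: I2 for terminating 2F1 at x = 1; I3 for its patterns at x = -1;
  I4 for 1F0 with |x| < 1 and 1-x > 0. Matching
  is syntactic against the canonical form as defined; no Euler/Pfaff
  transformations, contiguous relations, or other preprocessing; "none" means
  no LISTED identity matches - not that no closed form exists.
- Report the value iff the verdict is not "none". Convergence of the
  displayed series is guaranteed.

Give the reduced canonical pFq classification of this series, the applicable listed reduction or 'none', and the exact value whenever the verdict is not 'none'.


First insight: with t_0 = \frac{7}{12}, the running product (C = 7/12) telescopes to a rising factorial.
Adjacent-term ratio: r(k) = 1 * (k+\frac{1}{3}) (k+1) / [(k+\frac{25}{3}) (k+1)] - rational in k. x = 1; t_0 = \frac{7}{12}; negate the roots.

Reduced: x = 1, 2F1, upper = {\frac{1}{3}, 1}, lower = {\frac{25}{3}}, C = \frac{7}{12}. Verdict: Gauss (I1, integer-parameter pattern) fires (x = 1: the Gamma ratio telescopes since c-a-b = 7 > 0 and a = 1 in Z>0). Its exact value is \frac{11}{18}.


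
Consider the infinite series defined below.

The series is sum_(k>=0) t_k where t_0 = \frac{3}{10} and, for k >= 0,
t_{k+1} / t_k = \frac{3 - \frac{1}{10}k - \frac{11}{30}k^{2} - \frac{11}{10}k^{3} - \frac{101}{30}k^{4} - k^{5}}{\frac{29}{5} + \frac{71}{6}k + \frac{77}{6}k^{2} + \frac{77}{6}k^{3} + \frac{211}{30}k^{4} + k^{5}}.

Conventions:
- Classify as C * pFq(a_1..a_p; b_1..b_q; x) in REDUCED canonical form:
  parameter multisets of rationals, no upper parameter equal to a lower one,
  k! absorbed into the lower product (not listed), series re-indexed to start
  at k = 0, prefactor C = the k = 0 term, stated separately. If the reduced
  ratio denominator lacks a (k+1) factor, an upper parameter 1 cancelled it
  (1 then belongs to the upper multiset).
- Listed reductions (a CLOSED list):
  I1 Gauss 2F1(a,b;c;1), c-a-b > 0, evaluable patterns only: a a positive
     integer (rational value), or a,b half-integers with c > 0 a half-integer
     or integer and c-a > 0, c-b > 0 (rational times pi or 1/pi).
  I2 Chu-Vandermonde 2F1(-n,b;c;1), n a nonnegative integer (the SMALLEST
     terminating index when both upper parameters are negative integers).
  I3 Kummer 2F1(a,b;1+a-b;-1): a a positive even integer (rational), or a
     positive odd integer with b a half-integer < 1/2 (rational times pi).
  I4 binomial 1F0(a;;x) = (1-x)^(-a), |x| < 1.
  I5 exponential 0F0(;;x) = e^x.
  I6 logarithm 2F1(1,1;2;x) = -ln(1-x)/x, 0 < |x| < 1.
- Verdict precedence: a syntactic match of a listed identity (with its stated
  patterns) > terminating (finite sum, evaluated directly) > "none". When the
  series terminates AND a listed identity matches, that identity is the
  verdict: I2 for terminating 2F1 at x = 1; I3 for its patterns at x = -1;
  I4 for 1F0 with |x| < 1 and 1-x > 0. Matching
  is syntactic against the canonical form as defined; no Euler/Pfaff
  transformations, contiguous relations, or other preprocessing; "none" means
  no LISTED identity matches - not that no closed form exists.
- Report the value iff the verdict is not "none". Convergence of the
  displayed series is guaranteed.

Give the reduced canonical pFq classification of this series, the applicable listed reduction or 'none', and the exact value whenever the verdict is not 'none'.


Key step: with t_0 = \frac{3}{10}, the ratio is unreduced: k^2 + 1 divides both sides (prefactor 3/10).
Term ratio: r(k) = -1 * (k-\frac{5}{6}) (k+3) / [(k+\frac{29}{6}) (k+1)] - rational; roots negated = parameters, x = -1, C = \frac{3}{10}.

Reduced: x = -1, 2F1, upper = {-\frac{5}{6}, 3}, lower = {\frac{29}{6}}, C = \frac{3}{10}. Verdict: none - this 2F1 at x = -1 matches no listed pattern, and upper {-\frac{5}{6}, 3} holds no stopper.


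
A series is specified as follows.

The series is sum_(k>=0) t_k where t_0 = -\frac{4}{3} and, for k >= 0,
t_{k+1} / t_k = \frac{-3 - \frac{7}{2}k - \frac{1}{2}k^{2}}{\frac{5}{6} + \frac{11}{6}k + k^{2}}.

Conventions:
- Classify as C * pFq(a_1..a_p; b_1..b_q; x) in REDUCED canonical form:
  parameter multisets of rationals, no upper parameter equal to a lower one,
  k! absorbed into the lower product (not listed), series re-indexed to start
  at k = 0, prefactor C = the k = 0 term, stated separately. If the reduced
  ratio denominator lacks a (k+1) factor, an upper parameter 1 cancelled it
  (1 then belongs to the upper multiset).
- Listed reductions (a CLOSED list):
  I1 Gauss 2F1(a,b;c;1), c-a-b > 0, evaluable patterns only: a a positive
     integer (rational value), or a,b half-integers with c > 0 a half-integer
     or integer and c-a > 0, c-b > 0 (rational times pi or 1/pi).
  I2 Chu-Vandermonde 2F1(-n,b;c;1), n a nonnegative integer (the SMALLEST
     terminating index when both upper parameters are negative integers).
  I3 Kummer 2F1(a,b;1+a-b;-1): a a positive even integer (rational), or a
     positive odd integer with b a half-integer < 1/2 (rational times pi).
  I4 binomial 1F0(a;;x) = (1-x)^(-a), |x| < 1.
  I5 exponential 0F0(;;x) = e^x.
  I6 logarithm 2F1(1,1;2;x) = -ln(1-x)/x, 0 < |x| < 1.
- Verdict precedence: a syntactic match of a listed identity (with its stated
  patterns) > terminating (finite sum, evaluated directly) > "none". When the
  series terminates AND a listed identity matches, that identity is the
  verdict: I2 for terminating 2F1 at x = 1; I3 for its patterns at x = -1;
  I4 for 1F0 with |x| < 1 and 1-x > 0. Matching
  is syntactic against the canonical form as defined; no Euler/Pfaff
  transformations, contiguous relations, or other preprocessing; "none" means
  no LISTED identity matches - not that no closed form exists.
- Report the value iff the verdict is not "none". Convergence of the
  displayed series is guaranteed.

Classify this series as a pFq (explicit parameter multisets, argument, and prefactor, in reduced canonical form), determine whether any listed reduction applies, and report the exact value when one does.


Key step: t_0 = -\frac{4}{3} here, and roots of the ratio polynomials (C = -4/3, x = -1/2) are the negated parameters.
Step ratio: r(k) = -\frac{1}{2} * (k+1) (k+6) / [(k+\frac{5}{6}) (k+1)] - rational in k. x = -\frac{1}{2}; t_0 = -\frac{4}{3}; negate the roots.

With C = -\frac{4}{3}: the canonical form is 2F1(1, 6; \frac{5}{6}; -\frac{1}{2}). Verdict: none here - no I1-I6 shape fits x = -\frac{1}{2} with lower {\frac{5}{6}}.


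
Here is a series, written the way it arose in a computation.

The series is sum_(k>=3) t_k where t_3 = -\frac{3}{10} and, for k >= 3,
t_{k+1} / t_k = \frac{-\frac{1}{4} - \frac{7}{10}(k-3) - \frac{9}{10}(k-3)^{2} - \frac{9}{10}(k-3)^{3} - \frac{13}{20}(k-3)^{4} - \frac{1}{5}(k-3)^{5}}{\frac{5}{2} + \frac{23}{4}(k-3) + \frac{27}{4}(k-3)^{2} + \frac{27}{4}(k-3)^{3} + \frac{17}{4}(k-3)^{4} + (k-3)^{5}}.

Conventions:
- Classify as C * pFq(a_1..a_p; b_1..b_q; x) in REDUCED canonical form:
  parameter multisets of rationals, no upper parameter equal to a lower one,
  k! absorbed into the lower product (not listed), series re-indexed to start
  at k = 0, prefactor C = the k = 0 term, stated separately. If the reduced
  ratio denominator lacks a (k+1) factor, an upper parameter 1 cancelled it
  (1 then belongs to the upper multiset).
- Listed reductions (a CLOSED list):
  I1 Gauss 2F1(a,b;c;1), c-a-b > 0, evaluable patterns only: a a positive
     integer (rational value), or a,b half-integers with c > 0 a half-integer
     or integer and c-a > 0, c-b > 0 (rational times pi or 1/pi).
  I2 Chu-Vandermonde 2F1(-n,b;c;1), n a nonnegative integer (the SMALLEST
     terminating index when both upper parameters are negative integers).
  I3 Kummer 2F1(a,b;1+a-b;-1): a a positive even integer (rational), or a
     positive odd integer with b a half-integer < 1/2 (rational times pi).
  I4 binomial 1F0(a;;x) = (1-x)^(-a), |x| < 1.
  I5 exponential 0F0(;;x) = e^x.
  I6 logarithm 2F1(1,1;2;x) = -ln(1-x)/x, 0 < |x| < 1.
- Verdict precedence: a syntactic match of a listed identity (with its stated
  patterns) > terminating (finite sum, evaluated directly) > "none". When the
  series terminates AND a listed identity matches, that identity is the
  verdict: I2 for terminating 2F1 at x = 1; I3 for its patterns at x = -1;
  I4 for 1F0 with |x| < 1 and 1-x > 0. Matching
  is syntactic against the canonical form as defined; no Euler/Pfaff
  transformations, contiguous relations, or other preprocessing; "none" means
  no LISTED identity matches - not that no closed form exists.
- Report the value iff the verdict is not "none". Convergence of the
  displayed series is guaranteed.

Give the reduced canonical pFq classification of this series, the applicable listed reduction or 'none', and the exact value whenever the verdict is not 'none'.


With C = -\frac{3}{10}: the canonical form is 2F1(1, 1; 2; -\frac{1}{5}). Verdict (x = -\frac{1}{5}): the I6 logarithm reduction applies (the logarithm: parameters (1,1;2), x = -\frac{1}{5}). Value: \left(-\frac{3}{2}\right) \cdot \ln\left(\frac{6}{5}\right).

The tell: with t_0 = -\frac{3}{10}, the ratio is unreduced: k^2 + 1 divides both sides (C = -3/10, x = -1/5).
Consecutive-term ratio: r(k) = -\frac{1}{5} * (k+1) (k+1) / [(k+2) (k+1)] ; factor over Q: parameters, x = -\frac{1}{5}, and C = -\frac{3}{10}.


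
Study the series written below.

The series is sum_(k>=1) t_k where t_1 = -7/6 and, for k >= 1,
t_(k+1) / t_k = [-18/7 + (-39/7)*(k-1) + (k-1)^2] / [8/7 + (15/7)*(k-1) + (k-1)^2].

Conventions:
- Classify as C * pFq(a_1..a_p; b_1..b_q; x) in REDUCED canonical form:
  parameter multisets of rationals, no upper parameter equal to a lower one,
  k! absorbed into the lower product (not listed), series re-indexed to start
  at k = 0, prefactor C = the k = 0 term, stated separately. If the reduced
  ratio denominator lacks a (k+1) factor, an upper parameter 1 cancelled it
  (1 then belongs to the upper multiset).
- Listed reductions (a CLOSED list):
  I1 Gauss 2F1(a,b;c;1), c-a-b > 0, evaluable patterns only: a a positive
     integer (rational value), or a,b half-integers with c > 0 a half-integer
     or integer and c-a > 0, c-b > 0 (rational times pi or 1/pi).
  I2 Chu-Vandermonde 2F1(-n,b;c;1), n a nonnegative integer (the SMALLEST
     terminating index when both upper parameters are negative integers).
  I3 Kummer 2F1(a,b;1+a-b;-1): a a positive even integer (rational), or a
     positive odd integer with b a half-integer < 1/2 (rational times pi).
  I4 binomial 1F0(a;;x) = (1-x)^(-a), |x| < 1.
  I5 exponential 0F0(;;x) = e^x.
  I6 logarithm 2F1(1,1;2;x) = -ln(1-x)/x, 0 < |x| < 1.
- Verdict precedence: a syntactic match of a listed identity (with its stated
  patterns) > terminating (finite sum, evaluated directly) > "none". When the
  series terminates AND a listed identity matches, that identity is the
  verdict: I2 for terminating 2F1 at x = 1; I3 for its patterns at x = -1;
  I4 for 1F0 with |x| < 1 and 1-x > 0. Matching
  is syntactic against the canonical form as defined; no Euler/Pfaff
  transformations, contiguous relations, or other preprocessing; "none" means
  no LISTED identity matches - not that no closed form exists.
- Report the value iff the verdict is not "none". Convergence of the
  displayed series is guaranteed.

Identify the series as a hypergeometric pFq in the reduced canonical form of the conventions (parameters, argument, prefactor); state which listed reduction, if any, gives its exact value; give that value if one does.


Canonical form: C = -7/6 times 2F1 with upper {-6, 3/7}, lower {8/7}, x = 1. Verdict: this is Chu-Vandermonde (I2) (terminating 2F1 at x = 1 with n = 6, b = 3/7, c = 8/7). Hence: -8645/22446.

Structural cue: from the first term -7/6: factor the ratio over Q (C = -7/6): negated roots = parameters.
Adjacent-term ratio: r(k) = 1 * (k-6) (k+3/7) / [(k+8/7) (k+1)] ; factor over Q: parameters, x = 1, and C = -7/6.


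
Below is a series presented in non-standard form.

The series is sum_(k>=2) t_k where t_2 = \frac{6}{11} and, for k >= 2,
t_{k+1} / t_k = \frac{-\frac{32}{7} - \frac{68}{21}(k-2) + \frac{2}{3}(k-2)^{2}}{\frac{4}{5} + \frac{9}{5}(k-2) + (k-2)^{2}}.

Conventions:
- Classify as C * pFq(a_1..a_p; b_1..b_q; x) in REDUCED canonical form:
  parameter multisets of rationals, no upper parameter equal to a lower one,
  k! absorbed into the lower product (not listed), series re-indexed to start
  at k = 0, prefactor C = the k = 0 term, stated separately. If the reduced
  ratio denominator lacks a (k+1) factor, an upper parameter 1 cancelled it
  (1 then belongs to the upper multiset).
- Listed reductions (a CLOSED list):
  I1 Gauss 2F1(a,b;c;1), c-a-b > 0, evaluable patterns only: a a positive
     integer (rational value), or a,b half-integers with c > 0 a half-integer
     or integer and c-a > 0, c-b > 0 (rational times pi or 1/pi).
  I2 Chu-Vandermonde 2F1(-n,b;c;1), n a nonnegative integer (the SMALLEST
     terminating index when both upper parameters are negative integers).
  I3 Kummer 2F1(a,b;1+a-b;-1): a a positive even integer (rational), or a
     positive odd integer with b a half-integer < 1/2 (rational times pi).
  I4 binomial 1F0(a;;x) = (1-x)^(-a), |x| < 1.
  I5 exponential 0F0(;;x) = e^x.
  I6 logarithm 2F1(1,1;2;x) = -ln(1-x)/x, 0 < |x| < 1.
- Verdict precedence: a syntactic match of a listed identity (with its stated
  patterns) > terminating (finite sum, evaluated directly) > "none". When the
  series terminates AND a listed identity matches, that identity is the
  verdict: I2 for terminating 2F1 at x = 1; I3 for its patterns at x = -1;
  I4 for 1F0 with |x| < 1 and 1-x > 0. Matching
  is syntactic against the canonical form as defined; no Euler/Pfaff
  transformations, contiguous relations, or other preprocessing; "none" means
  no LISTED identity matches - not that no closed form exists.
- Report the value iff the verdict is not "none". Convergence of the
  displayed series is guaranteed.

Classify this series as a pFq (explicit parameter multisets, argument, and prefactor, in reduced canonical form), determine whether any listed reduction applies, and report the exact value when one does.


Classification (C = \frac{6}{11}): 2F1 with upper {-6, \frac{8}{7}}, lower {\frac{4}{5}}, argument x = \frac{2}{3}. Verdict: terminating. (-6)_k vanishes past k = 6, leaving a 7-term sum, computed directly. Sum: -\frac{1749185734}{41825278341}.

Key step: t_0 being \frac{6}{11}, factor the ratio over Q (prefactor 6/11): negated roots = parameters.
Ratio: r(k) = \frac{2}{3} * (k-6) (k+\frac{8}{7}) / [(k+\frac{4}{5}) (k+1)] - rational in k, leading ratio \frac{2}{3}; with t_0 = \frac{6}{11}, classification follows.


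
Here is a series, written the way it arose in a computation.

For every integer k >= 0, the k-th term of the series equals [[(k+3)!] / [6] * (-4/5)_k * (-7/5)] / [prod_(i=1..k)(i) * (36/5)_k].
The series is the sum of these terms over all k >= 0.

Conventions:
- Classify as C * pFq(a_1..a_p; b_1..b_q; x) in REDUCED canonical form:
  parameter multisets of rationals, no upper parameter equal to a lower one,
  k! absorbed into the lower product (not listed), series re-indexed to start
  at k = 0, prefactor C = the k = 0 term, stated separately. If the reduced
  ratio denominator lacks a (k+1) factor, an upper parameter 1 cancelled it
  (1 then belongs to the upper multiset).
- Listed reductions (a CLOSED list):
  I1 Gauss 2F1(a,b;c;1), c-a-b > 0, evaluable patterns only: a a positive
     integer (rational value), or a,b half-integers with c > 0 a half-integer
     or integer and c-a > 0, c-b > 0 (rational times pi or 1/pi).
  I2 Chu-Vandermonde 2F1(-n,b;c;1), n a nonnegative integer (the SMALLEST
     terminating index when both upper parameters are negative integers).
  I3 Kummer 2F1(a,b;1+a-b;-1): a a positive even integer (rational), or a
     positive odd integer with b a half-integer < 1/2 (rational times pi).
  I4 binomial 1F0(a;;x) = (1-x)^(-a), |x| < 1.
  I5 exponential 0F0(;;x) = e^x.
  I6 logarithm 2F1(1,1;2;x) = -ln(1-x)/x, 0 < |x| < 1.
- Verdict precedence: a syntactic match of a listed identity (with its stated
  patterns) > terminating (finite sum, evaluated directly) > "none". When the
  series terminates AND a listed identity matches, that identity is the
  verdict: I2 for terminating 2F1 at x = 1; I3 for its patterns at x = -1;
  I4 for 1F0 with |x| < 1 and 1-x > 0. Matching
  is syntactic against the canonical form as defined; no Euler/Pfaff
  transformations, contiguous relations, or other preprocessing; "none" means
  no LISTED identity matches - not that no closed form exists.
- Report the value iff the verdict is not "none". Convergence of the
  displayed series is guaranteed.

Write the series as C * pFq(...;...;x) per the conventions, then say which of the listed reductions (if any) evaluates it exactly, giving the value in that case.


Classification (C = -7/5): 2F1 with upper {-4/5, 4}, lower {36/5}, argument x = 1. Verdict: this is Gauss (I1, integer-parameter pattern) (x = 1: the Gamma ratio telescopes since c-a-b = 4 > 0 and a = 4 in Z>0). Value: -11284/15625.

Key observation: t_0 being -7/5, the product of the first k integers (C = -7/5, x = 1) is k!.
Step ratio: r(k) = 1 * (k-4/5) (k+4) / [(k+36/5) (k+1)] - poly over poly, x = 1 from leading terms; C = -7/5 at k = 0.


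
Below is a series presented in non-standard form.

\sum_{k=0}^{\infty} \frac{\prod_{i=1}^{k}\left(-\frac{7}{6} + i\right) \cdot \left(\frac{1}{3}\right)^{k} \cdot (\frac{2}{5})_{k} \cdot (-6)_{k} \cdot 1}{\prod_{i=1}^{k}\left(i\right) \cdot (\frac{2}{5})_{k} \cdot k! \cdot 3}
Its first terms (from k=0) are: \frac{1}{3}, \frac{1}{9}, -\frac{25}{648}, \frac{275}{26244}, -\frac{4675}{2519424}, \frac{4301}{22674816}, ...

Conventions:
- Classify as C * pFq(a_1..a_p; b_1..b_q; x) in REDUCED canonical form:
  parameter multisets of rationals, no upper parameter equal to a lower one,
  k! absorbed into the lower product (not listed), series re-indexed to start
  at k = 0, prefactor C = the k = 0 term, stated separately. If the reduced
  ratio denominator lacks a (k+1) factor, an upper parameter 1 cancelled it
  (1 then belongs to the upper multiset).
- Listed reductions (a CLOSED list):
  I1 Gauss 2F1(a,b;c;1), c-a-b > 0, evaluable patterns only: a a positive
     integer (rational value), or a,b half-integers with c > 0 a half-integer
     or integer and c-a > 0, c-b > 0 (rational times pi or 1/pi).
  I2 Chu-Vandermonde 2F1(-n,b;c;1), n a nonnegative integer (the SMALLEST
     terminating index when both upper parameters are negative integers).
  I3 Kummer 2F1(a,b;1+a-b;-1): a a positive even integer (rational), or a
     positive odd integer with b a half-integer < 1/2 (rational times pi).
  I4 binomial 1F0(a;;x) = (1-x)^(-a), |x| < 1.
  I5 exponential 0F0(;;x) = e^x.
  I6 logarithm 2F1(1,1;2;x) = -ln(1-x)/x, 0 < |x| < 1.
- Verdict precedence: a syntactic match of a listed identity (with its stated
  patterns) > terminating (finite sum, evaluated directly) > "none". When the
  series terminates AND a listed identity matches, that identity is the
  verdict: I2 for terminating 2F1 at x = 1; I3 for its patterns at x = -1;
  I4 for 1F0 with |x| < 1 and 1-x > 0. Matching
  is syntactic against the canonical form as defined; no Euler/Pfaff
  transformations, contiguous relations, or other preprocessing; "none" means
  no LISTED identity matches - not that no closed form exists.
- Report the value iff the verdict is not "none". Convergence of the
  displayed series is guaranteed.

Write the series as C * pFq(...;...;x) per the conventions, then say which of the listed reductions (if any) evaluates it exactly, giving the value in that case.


Classification (C = \frac{1}{3}): 2F1 with upper {-6, -\frac{1}{6}}, lower {1}, argument x = \frac{1}{3}. Verdict: terminating. With -6 upstairs the series is a 7-term polynomial sum; evaluated term by term. Hence: \frac{6092839127}{14693280768}.

Key step: t_0 being \frac{1}{3}, the running product (prefactor 1/3) telescopes to a rising factorial.
Ratio: r(k) = \frac{1}{3} * (k-6) (k-\frac{1}{6}) / [(k+1) (k+1)] - rational in k, leading ratio \frac{1}{3}; with t_0 = \frac{1}{3}, classification follows.


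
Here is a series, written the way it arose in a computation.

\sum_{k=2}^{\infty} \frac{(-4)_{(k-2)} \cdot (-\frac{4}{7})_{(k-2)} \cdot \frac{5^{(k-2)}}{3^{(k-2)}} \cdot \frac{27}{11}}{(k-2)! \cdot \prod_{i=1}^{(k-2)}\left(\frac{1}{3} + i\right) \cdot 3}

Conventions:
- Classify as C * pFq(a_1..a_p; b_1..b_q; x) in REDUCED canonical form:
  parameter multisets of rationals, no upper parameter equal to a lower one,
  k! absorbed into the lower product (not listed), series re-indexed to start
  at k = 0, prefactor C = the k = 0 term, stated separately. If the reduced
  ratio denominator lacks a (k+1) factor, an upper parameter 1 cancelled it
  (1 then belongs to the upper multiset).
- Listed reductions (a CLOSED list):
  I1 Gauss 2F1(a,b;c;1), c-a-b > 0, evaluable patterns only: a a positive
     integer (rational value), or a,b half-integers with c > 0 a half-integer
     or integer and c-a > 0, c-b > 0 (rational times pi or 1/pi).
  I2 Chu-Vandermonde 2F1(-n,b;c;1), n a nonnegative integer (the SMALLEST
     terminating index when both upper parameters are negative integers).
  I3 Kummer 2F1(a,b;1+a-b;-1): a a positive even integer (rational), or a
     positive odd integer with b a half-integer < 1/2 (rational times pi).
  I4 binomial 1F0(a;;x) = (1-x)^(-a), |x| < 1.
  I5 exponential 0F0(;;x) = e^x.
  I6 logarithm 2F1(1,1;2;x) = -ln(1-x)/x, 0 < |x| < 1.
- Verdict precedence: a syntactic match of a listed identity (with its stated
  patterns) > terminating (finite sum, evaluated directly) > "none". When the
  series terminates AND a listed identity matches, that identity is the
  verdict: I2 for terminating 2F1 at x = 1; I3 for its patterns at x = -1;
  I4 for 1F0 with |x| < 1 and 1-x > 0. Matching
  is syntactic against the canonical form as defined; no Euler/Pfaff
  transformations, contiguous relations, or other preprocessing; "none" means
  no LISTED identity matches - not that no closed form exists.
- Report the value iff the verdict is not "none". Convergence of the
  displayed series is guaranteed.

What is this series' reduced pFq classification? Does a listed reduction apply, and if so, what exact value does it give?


Prefactor \frac{9}{11}, argument \frac{5}{3}: 2F1 with upper {-4, -\frac{4}{7}} over lower {\frac{4}{3}}. Verdict: terminating - the sum ends at index 4 because -4 is a negative integer; exact evaluation follows. Sum: \frac{540594}{218491}.

Key step: x = \frac{5}{3} and the two geometric factors (C = 9/11, x = 5/3) combine into one argument.
Step ratio: r(k) = \frac{5}{3} * (k-4) (k-\frac{4}{7}) / [(k+\frac{4}{3}) (k+1)] - rational in k. x = \frac{5}{3}; t_0 = \frac{9}{11}; negate the roots.


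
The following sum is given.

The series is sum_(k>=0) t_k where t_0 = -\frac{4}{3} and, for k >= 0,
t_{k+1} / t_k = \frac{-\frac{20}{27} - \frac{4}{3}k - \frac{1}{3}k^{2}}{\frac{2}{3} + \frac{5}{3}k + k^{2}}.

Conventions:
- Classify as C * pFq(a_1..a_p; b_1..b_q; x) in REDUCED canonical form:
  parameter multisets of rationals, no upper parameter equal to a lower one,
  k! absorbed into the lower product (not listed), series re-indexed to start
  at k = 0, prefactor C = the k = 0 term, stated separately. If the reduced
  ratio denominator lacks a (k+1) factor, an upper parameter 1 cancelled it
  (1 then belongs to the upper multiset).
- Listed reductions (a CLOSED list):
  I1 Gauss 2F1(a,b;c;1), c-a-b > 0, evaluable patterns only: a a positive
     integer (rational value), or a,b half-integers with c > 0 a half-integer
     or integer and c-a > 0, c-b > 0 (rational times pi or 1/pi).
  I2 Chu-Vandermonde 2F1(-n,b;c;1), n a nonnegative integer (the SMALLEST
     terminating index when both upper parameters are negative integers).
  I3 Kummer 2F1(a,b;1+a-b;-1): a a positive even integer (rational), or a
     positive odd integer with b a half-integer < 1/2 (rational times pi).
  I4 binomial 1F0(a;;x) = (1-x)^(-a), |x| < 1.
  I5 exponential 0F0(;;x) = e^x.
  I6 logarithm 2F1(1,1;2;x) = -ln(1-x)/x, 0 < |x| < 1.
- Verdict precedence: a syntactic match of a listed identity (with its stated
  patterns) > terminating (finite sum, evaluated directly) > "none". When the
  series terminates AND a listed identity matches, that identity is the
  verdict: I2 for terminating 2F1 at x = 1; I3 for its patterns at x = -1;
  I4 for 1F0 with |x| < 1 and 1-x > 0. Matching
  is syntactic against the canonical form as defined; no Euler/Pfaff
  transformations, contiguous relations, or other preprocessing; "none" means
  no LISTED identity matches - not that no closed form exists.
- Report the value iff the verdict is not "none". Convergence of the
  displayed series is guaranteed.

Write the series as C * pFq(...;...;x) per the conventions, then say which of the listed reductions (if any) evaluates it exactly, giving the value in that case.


The series (x = -\frac{1}{3}) is 1F0: upper {\frac{10}{3}}, lower {-}, prefactor -\frac{4}{3}. Verdict at x = -\frac{1}{3}: the I4 binomial reduction matches (the 1F0 binomial series: exponent -10/3, x = -\frac{1}{3}). Hence: \left(-\frac{4}{3}\right) \cdot \left(\frac{4}{3}\right)^{-\frac{10}{3}}.

The tell: x = -\frac{1}{3} and the expanded ratio factors over Q; C = -4/3, roots give parameters.
Ratio: r(k) = -\frac{1}{3} * (k+\frac{10}{3}) / [(k+1)] - rational in k, leading ratio -\frac{1}{3}; with t_0 = -\frac{4}{3}, classification follows.


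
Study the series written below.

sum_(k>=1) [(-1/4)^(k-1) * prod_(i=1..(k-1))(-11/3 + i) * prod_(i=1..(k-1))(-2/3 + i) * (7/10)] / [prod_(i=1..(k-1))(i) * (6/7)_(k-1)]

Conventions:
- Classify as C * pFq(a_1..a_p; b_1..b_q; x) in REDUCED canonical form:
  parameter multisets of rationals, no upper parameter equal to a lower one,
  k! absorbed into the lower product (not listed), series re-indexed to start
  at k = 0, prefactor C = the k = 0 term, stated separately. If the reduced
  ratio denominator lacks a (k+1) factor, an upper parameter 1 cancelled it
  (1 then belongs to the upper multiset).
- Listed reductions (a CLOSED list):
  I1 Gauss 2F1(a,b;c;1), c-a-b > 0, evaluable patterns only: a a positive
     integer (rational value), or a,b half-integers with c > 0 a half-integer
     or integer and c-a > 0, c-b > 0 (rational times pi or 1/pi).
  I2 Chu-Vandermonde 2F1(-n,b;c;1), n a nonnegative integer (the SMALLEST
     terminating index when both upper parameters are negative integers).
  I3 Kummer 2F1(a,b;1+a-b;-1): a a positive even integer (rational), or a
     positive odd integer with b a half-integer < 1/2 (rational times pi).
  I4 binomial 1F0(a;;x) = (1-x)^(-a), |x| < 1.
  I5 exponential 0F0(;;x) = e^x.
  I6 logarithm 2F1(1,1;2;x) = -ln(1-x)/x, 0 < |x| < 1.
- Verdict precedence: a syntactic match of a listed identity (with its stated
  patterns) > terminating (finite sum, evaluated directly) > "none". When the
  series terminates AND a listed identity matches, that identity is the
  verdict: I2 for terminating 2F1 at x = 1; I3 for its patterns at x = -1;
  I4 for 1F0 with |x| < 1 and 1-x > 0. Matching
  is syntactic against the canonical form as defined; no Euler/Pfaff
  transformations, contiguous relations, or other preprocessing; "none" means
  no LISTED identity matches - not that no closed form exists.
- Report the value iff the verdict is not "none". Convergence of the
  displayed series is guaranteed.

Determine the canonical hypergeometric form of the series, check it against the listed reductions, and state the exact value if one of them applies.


x = -1/4 here; the reduced form reads 2F1, upper {-8/3, 1/3}, lower {6/7}, C = 7/10. Verdict: no listed reduction: x = -1/4 and upper {-8/3, 1/3} fail every I1-I6 pattern.

Key step: from the first term 7/10: the product of the first k integers (C = 7/10) is k!.
Ratio: r(k) = (-1/4) * (k-8/3) (k+1/3) / [(k+6/7) (k+1)] - rational in k. x = (-1/4); t_0 = 7/10; negate the roots.


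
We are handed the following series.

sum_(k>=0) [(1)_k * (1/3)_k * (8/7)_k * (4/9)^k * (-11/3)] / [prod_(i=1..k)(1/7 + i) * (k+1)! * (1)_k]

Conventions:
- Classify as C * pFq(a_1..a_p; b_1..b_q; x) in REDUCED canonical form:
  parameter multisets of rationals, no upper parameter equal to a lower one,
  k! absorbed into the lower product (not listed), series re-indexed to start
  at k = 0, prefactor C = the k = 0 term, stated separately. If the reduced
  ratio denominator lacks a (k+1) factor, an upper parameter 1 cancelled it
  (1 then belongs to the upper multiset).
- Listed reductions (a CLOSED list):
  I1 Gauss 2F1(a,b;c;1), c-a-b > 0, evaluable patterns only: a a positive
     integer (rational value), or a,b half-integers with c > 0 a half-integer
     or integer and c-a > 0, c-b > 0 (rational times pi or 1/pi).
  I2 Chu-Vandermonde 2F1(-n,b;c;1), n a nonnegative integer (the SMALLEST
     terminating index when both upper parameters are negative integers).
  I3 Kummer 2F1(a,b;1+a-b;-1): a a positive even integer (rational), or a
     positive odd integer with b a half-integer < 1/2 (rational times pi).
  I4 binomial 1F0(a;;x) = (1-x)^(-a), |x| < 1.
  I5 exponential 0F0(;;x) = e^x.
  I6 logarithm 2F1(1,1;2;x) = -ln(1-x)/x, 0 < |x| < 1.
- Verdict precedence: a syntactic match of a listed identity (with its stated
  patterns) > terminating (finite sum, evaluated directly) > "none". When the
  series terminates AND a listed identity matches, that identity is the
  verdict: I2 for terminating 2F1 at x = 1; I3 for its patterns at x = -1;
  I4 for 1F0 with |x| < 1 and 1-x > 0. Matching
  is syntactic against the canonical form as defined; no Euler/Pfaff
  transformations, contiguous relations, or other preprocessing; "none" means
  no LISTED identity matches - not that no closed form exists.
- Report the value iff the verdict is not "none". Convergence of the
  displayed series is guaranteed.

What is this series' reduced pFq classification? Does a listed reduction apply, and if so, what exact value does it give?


With C = -11/3: the canonical form is 2F1(1/3, 1; 2; 4/9). Verdict: no listed reduction: x = 4/9 and upper {1/3, 1} fail every I1-I6 pattern.

Key step: from the first term -11/3: the lower running product (C = -11/3) is a rising factorial.
Term ratio: r(k) = (4/9) * (k+1/3) (k+1) / [(k+2) (k+1)] - rational in k. x = (4/9); t_0 = -11/3; negate the roots.


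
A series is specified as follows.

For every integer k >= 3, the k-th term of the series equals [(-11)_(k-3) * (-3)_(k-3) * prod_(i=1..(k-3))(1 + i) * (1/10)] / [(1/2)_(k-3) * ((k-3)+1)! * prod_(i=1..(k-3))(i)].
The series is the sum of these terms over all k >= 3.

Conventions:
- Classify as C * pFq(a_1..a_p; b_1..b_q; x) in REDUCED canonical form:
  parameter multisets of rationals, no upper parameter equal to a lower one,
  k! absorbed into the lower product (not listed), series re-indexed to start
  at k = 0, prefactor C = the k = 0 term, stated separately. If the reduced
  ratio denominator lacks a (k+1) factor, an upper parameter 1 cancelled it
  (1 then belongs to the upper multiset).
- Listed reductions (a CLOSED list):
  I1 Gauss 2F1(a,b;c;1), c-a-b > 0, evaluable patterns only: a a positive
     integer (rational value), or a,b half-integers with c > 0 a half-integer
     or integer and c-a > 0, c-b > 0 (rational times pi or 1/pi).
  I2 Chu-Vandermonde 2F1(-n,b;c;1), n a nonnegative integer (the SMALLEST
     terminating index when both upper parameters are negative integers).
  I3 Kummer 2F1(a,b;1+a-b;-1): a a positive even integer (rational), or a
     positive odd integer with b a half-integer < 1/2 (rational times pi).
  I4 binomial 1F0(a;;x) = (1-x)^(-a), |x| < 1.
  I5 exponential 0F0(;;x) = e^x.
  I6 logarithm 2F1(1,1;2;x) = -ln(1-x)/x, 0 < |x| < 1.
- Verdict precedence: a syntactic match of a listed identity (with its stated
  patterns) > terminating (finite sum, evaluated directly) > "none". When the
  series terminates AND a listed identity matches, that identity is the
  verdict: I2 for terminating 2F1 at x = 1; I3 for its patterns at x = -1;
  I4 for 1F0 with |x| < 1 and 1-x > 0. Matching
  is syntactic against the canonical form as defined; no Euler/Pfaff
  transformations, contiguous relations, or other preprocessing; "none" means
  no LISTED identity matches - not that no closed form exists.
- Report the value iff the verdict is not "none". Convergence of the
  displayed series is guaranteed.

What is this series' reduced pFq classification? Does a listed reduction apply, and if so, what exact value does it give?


At argument 1: a 2F1 with upper {-11, -3}, lower {1/2}, scaled by C = 1/10. Verdict at x = 1: the Chu-Vandermonde identity I2 matches (terminating 2F1 at x = 1 with n = 3, b = -11, c = 1/2). Its exact value is 207/2.

The tell: t_0 = 1/10 here, and the parameter 2 appears in both the upper and lower lists and cancels.
Ratio: r(k) = 1 * (k-11) (k-3) / [(k+1/2) (k+1)] - rational in k. x = 1; t_0 = 1/10; negate the roots.


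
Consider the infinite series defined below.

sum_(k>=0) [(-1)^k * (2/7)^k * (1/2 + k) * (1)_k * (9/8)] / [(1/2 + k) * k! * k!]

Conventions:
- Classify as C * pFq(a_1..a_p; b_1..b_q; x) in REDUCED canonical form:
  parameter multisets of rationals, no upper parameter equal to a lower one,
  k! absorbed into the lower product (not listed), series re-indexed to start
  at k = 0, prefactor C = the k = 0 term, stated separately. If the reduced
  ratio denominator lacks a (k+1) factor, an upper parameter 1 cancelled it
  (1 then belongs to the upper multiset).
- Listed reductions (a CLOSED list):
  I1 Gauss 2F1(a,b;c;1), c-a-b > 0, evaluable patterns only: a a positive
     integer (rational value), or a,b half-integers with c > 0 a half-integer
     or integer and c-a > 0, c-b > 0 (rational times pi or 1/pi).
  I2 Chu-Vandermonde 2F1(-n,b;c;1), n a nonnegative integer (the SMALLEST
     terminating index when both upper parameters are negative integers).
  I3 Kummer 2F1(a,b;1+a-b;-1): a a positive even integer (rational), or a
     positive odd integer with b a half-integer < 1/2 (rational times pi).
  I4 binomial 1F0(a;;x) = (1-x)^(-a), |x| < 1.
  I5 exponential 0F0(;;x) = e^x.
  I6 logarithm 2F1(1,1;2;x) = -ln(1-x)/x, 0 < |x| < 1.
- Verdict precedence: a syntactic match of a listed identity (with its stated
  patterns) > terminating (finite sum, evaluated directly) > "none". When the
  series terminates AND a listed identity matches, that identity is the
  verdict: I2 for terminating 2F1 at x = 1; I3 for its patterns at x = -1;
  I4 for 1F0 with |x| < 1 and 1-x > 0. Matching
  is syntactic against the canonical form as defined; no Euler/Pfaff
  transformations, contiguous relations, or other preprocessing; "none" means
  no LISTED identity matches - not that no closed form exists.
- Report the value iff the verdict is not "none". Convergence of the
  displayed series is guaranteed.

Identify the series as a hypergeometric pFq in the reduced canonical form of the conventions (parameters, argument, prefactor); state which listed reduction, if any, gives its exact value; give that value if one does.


Classification (C = 9/8): 0F0 with upper {-}, lower {-}, argument x = -2/7. Verdict: the exponential series (I5) fires (the 0F0 exponential series at x = -2/7). Hence: (9/8) * e^(-2/7).

Key observation: x = (-2/7) and the denominator's factorial ratio (prefactor 9/8) is a lower Pochhammer.
Consecutive-term ratio: r(k) = (-2/7) * 1 / [(k+1)] ; factor over Q: parameters, x = (-2/7), and C = 9/8.
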